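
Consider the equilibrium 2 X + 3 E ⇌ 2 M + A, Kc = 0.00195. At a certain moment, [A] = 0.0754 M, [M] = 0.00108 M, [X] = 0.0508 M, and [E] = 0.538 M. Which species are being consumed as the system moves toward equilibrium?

Qc = [M]²·[A] / ([X]²·[E]³) = (0.00108)²·(0.0754) / ((0.0508)²·(0.538)³) = 2.19×10⁻⁴
Qc = 2.19×10⁻⁴ < Kc = 0.00195: net forward reaction.

X, E (reactants)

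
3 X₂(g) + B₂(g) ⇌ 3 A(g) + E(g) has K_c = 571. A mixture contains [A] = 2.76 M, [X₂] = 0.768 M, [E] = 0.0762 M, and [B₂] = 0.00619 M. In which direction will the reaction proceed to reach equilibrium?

at equilibrium

Q_c = [A]³·[E] / ([X₂]³·[B₂]) = (2.76)³·(0.0762) / ((0.768)³·(0.00619)) = 571
Q_c = 571 = K_c, so the system is already at equilibrium.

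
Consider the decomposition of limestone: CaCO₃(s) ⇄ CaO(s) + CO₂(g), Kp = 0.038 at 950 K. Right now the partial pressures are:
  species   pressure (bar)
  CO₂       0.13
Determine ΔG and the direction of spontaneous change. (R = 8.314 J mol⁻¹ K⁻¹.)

(CaCO₃, CaO are pure solids — omitted from Qp.)
Qp = P(CO₂) = 0.130
ΔG = RT ln(Qp/Kp) = (8.314 J mol⁻¹ K⁻¹)(950 K) × ln(0.130/0.038)
   = (7.898 kJ/mol)(1.230) = 9.71 kJ/mol
ΔG > 0, so the forward reaction is non-spontaneous (proceeds in reverse).

ΔG = 9.71 kJ/mol; the forward reaction is non-spontaneous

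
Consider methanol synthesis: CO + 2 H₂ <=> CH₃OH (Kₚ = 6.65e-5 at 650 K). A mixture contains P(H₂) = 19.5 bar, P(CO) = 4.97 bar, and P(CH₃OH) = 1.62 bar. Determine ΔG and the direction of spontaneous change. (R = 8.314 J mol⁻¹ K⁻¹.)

Qₚ = P(CH₃OH) / (P(CO)·P(H₂)²) = (1.62) / ((4.97)·(19.5)²) = 8.57e-4
ΔG = RT ln(Qₚ/Kₚ) = (8.314 J mol⁻¹ K⁻¹)(650 K) × ln(8.57e-4/6.65e-5)
   = (5.404 kJ/mol)(2.556) = 13.8 kJ/mol
ΔG > 0, so the forward reaction is non-spontaneous (proceeds in reverse).

ΔG = 13.8 kJ/mol; the forward reaction is non-spontaneous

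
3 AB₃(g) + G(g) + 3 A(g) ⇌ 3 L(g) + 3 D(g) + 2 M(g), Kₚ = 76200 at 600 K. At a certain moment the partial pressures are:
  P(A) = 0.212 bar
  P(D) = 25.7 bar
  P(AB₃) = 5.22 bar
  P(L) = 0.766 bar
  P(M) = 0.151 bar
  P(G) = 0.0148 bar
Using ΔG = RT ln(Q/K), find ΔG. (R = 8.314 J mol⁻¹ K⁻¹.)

Qₚ = P(L)³·P(D)³·P(M)² / (P(AB₃)³·P(G)·P(A)³) = (0.766)³·(25.7)³·(0.151)² / ((5.22)³·(0.0148)·(0.212)³) = 8670
ΔG = RT ln(Qₚ/Kₚ) = (8.314 J mol⁻¹ K⁻¹)(600 K) × ln(8670/76200)
   = (4.988 kJ/mol)(-2.173) = -10.8 kJ/mol
ΔG < 0, so the forward reaction is spontaneous (proceeds forward).

ΔG = -10.8 kJ/mol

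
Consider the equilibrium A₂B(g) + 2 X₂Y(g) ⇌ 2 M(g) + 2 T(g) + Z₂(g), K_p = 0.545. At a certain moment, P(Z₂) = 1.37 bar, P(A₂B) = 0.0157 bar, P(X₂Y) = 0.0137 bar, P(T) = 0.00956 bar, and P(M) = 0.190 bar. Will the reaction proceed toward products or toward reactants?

to the left

Q_p = P(M)²·P(T)²·P(Z₂) / (P(A₂B)·P(X₂Y)²) = (0.190)²·(0.00956)²·(1.37) / ((0.0157)·(0.0137)²) = 1.53
Q_p = 1.53 > K_p = 0.545, so the reverse reaction proceeds.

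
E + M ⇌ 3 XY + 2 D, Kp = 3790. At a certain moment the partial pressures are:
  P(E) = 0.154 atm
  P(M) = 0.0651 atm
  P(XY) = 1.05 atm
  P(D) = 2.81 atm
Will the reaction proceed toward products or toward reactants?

to the right

Qp = P(XY)³·P(D)² / (P(E)·P(M)) = (1.05)³·(2.81)² / ((0.154)·(0.0651)) = 912
Qp = 912 < Kp = 3790, so the forward reaction proceeds.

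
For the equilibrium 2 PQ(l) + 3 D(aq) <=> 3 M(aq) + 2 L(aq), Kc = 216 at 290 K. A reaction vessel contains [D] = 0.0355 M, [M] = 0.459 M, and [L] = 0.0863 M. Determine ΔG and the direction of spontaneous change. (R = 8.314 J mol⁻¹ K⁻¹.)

ΔG = -6.26 kJ/mol; the forward reaction is spontaneous

(PQ is a pure liquid — omitted from Qc.)
Qc = [M]³·[L]² / [D]³ = (0.459)³·(0.0863)² / (0.0355)³ = 16.1
ΔG = RT ln(Qc/Kc) = (8.314 J mol⁻¹ K⁻¹)(290 K) × ln(16.1/216)
   = (2.411 kJ/mol)(-2.596) = -6.26 kJ/mol
ΔG < 0, so the forward reaction is spontaneous (proceeds forward).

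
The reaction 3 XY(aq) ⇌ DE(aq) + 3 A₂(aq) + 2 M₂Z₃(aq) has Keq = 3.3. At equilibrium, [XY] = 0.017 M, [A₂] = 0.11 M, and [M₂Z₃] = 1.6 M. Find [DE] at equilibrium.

At equilibrium, Keq = [DE]·[A₂]³·[M₂Z₃]² / [XY]³ = 3.3.
([DE])·(0.11)³·(1.6)² / (0.017)³ = 3.3
[DE] = 0.00476 = 0.0048 M

[DE] = 0.0048 M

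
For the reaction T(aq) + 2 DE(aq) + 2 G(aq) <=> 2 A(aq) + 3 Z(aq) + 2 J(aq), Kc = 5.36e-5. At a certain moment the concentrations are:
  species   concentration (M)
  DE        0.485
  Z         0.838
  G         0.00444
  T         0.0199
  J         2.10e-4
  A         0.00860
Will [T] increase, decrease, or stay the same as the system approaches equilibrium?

decrease

Qc = [A]²·[Z]³·[J]² / ([T]·[DE]²·[G]²) = (0.00860)²·(0.838)³·(2.10e-4)² / ((0.0199)·(0.485)²·(0.00444)²) = 2.08e-5
Qc = 2.08e-5 < Kc = 5.36e-5: net forward reaction.
T is a reactant, so it decreases.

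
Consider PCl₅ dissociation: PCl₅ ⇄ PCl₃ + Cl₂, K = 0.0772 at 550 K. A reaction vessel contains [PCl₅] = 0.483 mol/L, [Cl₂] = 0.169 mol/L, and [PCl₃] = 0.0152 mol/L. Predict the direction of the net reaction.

Q = [PCl₃]·[Cl₂] / [PCl₅] = (0.0152)·(0.169) / (0.483) = 0.00532
Q = 0.00532 < K = 0.0772, so the forward reaction proceeds.

toward products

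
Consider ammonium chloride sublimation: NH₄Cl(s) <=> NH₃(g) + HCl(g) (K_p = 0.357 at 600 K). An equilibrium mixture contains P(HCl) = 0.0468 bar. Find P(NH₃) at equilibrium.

P(NH₃) = 7.63 bar

(NH₄Cl is a pure solid — omitted from K_p.)
At equilibrium, K_p = P(NH₃)·P(HCl) = 0.357.
(P(NH₃))·(0.0468) = 0.357
P(NH₃) = 7.63 bar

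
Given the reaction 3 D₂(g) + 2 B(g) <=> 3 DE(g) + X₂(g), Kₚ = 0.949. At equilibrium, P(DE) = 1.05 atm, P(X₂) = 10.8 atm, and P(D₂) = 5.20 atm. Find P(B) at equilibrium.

P(B) = 0.306 atm

At equilibrium, Kₚ = P(DE)³·P(X₂) / (P(D₂)³·P(B)²) = 0.949.
(1.05)³·(10.8) / ((5.20)³·(P(B))²) = 0.949
P(B)² = 0.0937 ⇒ P(B) = 0.306 atm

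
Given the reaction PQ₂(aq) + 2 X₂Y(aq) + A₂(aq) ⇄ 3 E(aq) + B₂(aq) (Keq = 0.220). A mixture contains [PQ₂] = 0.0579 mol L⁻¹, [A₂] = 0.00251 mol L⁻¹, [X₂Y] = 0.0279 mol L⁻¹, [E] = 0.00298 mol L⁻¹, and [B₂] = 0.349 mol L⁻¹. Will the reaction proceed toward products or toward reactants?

in the forward direction

Q = [E]³·[B₂] / ([PQ₂]·[X₂Y]²·[A₂]) = (0.00298)³·(0.349) / ((0.0579)·(0.0279)²·(0.00251)) = 0.0816
Q = 0.0816 < Keq = 0.220, so the forward reaction proceeds.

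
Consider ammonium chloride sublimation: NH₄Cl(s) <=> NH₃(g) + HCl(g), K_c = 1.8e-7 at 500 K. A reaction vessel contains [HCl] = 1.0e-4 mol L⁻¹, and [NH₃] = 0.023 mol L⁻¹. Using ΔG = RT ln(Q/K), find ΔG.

ΔG = 10.6 kJ/mol

(NH₄Cl is a pure solid — omitted from Q_c.)
Q_c = [NH₃]·[HCl] = (0.023)·(1.0e-4) = 2.30e-6
ΔG = RT ln(Q_c/K_c) = (8.314 J mol⁻¹ K⁻¹)(500 K) × ln(2.30e-6/1.8e-7)
   = (4.157 kJ/mol)(2.548) = 10.6 kJ/mol
ΔG > 0, so the forward reaction is non-spontaneous (proceeds in reverse).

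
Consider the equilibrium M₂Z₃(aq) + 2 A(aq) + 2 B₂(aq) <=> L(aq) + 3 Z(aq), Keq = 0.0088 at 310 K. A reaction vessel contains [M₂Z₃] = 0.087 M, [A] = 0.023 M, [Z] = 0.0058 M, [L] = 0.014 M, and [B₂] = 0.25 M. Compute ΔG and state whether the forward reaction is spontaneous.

ΔG = -5.74 kJ/mol; the forward reaction is spontaneous

Q = [L]·[Z]³ / ([M₂Z₃]·[A]²·[B₂]²) = (0.014)·(0.0058)³ / ((0.087)·(0.023)²·(0.25)²) = 9.50×10⁻⁴
ΔG = RT ln(Q/Keq) = (8.314 J mol⁻¹ K⁻¹)(310 K) × ln(9.50×10⁻⁴/0.0088)
   = (2.577 kJ/mol)(-2.226) = -5.74 kJ/mol
ΔG < 0, so the forward reaction is spontaneous (proceeds forward).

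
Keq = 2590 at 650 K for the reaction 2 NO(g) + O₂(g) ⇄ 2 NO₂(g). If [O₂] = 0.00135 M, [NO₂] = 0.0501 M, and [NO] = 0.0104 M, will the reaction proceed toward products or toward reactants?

Q = [NO₂]² / ([NO]²·[O₂]) = (0.0501)² / ((0.0104)²·(0.00135)) = 17200
Q = 17200 > Keq = 2590, so the reverse reaction proceeds.

reverse (toward reactants)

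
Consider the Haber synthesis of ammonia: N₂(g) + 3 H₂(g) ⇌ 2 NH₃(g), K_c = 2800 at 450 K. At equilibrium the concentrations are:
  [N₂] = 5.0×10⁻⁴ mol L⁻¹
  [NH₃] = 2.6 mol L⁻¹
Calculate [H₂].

[H₂] = 1.7 mol L⁻¹

At equilibrium, K_c = [NH₃]² / ([N₂]·[H₂]³) = 2800.
(2.6)² / ((5.0×10⁻⁴)·([H₂])³) = 2800
[H₂]³ = 4.83 ⇒ [H₂] = 1.7 mol L⁻¹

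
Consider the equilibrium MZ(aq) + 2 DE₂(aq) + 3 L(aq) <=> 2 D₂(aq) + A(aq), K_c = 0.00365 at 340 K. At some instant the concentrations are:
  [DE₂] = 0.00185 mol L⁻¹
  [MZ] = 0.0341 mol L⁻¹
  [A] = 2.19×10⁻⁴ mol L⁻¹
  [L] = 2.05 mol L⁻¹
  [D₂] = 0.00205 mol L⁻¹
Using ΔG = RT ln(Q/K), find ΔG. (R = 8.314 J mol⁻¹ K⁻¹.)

Q_c = [D₂]²·[A] / ([MZ]·[DE₂]²·[L]³) = (0.00205)²·(2.19×10⁻⁴) / ((0.0341)·(0.00185)²·(2.05)³) = 9.15×10⁻⁴
ΔG = RT ln(Q_c/K_c) = (8.314 J mol⁻¹ K⁻¹)(340 K) × ln(9.15×10⁻⁴/0.00365)
   = (2.827 kJ/mol)(-1.384) = -3.91 kJ/mol
ΔG < 0, so the forward reaction is spontaneous (proceeds forward).

ΔG = -3.91 kJ/mol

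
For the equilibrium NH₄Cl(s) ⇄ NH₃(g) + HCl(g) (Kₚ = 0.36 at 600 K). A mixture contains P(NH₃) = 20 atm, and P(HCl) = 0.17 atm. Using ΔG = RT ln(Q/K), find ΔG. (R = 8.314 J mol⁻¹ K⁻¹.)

(NH₄Cl is a pure solid — omitted from Qₚ.)
Qₚ = P(NH₃)·P(HCl) = (20)·(0.17) = 3.40
ΔG = RT ln(Qₚ/Kₚ) = (8.314 J mol⁻¹ K⁻¹)(600 K) × ln(3.40/0.36)
   = (4.988 kJ/mol)(2.245) = 11.2 kJ/mol
ΔG > 0, so the forward reaction is non-spontaneous (proceeds in reverse).

ΔG = 11.2 kJ/mol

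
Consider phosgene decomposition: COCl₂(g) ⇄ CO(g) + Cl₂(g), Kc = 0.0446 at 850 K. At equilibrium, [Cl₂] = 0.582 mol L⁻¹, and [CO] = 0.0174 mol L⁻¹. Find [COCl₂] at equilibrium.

At equilibrium, Kc = [CO]·[Cl₂] / [COCl₂] = 0.0446.
(0.0174)·(0.582) / ([COCl₂]) = 0.0446
[COCl₂] = 0.227 mol L⁻¹

[COCl₂] = 0.227 mol L⁻¹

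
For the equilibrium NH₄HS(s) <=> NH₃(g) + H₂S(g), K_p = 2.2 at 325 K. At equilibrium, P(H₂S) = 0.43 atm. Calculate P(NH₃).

(NH₄HS is a pure solid — omitted from K_p.)
At equilibrium, K_p = P(NH₃)·P(H₂S) = 2.2.
(P(NH₃))·(0.43) = 2.2
P(NH₃) = 5.12 = 5.1 atm

P(NH₃) = 5.1 atm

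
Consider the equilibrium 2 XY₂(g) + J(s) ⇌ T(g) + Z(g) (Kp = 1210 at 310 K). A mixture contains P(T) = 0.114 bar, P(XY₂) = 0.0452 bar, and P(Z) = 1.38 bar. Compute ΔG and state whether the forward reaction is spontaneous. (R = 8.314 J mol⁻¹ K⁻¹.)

ΔG = -7.10 kJ/mol; the forward reaction is spontaneous

(J is a pure solid — omitted from Qp.)
Qp = P(T)·P(Z) / P(XY₂)² = (0.114)·(1.38) / (0.0452)² = 77.0
ΔG = RT ln(Qp/Kp) = (8.314 J mol⁻¹ K⁻¹)(310 K) × ln(77.0/1210)
   = (2.577 kJ/mol)(-2.755) = -7.10 kJ/mol
ΔG < 0, so the forward reaction is spontaneous (proceeds forward).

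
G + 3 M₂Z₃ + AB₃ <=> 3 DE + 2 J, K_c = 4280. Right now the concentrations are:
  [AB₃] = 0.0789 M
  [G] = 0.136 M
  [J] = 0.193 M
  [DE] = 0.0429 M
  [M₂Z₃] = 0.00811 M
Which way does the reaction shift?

toward products

Q_c = [DE]³·[J]² / ([G]·[M₂Z₃]³·[AB₃]) = (0.0429)³·(0.193)² / ((0.136)·(0.00811)³·(0.0789)) = 514
Q_c = 514 < K_c = 4280, so the forward reaction proceeds.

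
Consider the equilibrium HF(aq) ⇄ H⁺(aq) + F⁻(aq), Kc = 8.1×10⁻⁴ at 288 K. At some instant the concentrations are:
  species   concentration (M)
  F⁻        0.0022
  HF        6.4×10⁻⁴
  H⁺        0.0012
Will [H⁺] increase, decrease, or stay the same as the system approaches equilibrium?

Qc = [H⁺]·[F⁻] / [HF] = (0.0012)·(0.0022) / (6.4×10⁻⁴) = 0.0041
Qc = 0.0041 > Kc = 8.1×10⁻⁴: net reverse reaction.
H⁺ is a product, so it decreases.

decrease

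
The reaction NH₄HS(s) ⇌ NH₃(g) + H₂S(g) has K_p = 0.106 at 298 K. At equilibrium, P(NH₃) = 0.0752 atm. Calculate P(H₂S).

(NH₄HS is a pure solid — omitted from K_p.)
At equilibrium, K_p = P(NH₃)·P(H₂S) = 0.106.
(0.0752)·(P(H₂S)) = 0.106
P(H₂S) = 1.41 atm

P(H₂S) = 1.41 atm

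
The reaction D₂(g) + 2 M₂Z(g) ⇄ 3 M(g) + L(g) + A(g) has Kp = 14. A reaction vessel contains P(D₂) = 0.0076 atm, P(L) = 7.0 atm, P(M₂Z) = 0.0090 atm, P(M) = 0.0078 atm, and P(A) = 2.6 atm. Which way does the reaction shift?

at equilibrium

Qp = P(M)³·P(L)·P(A) / (P(D₂)·P(M₂Z)²) = (0.0078)³·(7.0)·(2.6) / ((0.0076)·(0.0090)²) = 14
Qp = 14 = Kp, so the system is already at equilibrium.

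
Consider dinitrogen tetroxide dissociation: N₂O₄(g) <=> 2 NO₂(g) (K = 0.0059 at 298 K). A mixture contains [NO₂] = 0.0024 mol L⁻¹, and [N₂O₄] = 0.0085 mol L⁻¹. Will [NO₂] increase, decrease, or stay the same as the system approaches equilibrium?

Q = [NO₂]² / [N₂O₄] = (0.0024)² / (0.0085) = 6.8×10⁻⁴
Q = 6.8×10⁻⁴ < K = 0.0059: net forward reaction.
NO₂ is a product, so it increases.

increase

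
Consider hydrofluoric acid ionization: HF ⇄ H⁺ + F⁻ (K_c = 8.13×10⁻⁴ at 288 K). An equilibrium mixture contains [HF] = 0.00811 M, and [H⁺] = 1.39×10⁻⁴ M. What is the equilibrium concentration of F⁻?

[F⁻] = 0.0474 M

At equilibrium, K_c = [H⁺]·[F⁻] / [HF] = 8.13×10⁻⁴.
(1.39×10⁻⁴)·([F⁻]) / (0.00811) = 8.13×10⁻⁴
[F⁻] = 0.0474 M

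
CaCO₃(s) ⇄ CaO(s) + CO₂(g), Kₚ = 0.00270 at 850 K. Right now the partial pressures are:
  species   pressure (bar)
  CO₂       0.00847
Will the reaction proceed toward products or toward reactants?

reverse (toward reactants)

(CaCO₃, CaO are pure solids — omitted from Qₚ.)
Qₚ = P(CO₂) = 0.00847
Qₚ = 0.00847 > Kₚ = 0.00270, so the reverse reaction proceeds.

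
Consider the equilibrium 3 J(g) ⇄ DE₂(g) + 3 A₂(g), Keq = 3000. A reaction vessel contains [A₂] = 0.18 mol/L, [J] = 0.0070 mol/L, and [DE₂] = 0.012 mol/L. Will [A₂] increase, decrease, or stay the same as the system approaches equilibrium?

Q = [DE₂]·[A₂]³ / [J]³ = (0.012)·(0.18)³ / (0.0070)³ = 200
Q = 200 < Keq = 3000: net forward reaction.
A₂ is a product, so it increases.

increase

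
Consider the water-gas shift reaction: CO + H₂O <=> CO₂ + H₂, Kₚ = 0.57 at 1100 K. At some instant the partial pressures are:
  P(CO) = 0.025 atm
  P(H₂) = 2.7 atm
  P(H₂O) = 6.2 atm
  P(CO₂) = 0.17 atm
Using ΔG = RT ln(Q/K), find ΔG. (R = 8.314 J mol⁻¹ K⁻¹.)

ΔG = 15.1 kJ/mol

Qₚ = P(CO₂)·P(H₂) / (P(CO)·P(H₂O)) = (0.17)·(2.7) / ((0.025)·(6.2)) = 2.96
ΔG = RT ln(Qₚ/Kₚ) = (8.314 J mol⁻¹ K⁻¹)(1100 K) × ln(2.96/0.57)
   = (9.145 kJ/mol)(1.647) = 15.1 kJ/mol
ΔG > 0, so the forward reaction is non-spontaneous (proceeds in reverse).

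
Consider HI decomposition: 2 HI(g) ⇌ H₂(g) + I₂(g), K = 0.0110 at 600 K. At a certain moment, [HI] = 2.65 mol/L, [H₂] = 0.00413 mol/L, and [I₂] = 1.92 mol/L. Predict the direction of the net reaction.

forward (toward products)

Q = [H₂]·[I₂] / [HI]² = (0.00413)·(1.92) / (2.65)² = 0.00113
Q = 0.00113 < K = 0.0110, so the forward reaction proceeds.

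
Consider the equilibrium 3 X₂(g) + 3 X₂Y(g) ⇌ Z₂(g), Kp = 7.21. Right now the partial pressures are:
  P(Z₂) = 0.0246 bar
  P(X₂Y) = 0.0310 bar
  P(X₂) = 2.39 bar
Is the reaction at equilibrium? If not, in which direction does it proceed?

toward reactants

Qp = P(Z₂) / (P(X₂)³·P(X₂Y)³) = (0.0246) / ((2.39)³·(0.0310)³) = 60.5
Qp = 60.5 > Kp = 7.21, so the reverse reaction proceeds.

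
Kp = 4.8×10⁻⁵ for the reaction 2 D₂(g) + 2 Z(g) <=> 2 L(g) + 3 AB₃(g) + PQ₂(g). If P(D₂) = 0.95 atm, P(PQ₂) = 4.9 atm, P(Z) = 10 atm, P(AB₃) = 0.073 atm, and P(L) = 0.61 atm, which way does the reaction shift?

forward (toward products)

Qp = P(L)²·P(AB₃)³·P(PQ₂) / (P(D₂)²·P(Z)²) = (0.61)²·(0.073)³·(4.9) / ((0.95)²·(10)²) = 7.9×10⁻⁶
Qp = 7.9×10⁻⁶ < Kp = 4.8×10⁻⁵, so the forward reaction proceeds.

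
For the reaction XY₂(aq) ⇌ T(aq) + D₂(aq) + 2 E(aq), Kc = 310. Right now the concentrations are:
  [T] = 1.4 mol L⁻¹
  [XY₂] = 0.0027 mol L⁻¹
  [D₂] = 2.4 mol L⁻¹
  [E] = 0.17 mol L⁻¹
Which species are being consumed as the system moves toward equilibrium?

XY₂ (reactants)

Qc = [T]·[D₂]·[E]² / [XY₂] = (1.4)·(2.4)·(0.17)² / (0.0027) = 36
Qc = 36 < Kc = 310: net forward reaction.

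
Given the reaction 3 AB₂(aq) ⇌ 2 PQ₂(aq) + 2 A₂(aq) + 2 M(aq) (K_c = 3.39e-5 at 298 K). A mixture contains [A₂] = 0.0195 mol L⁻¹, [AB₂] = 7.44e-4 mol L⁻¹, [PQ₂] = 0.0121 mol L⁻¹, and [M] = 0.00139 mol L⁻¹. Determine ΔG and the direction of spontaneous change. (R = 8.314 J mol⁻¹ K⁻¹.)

ΔG = 5.06 kJ/mol; the forward reaction is non-spontaneous

Q_c = [PQ₂]²·[A₂]²·[M]² / [AB₂]³ = (0.0121)²·(0.0195)²·(0.00139)² / (7.44e-4)³ = 2.61e-4
ΔG = RT ln(Q_c/K_c) = (8.314 J mol⁻¹ K⁻¹)(298 K) × ln(2.61e-4/3.39e-5)
   = (2.478 kJ/mol)(2.041) = 5.06 kJ/mol
ΔG > 0, so the forward reaction is non-spontaneous (proceeds in reverse).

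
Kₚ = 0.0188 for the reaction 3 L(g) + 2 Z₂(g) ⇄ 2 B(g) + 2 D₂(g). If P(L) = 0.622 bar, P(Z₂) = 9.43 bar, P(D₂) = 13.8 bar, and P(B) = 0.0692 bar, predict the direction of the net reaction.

in the reverse direction

Qₚ = P(B)²·P(D₂)² / (P(L)³·P(Z₂)²) = (0.0692)²·(13.8)² / ((0.622)³·(9.43)²) = 0.0426
Qₚ = 0.0426 > Kₚ = 0.0188, so the reverse reaction proceeds.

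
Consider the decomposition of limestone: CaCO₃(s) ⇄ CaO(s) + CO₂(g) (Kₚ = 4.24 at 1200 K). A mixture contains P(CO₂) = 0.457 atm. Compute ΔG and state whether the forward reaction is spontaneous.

ΔG = -22.2 kJ/mol; the forward reaction is spontaneous

(CaCO₃, CaO are pure solids — omitted from Qₚ.)
Qₚ = P(CO₂) = 0.457
ΔG = RT ln(Qₚ/Kₚ) = (8.314 J mol⁻¹ K⁻¹)(1200 K) × ln(0.457/4.24)
   = (9.977 kJ/mol)(-2.228) = -22.2 kJ/mol
ΔG < 0, so the forward reaction is spontaneous (proceeds forward).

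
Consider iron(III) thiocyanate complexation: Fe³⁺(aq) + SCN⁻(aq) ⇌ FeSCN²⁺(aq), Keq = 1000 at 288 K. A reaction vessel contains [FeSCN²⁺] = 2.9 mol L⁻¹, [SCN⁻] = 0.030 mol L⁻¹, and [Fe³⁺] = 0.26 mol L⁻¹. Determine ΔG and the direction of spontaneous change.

ΔG = -2.37 kJ/mol; the forward reaction is spontaneous

Q = [FeSCN²⁺] / ([Fe³⁺]·[SCN⁻]) = (2.9) / ((0.26)·(0.030)) = 372
ΔG = RT ln(Q/Keq) = (8.314 J mol⁻¹ K⁻¹)(288 K) × ln(372/1000)
   = (2.394 kJ/mol)(-0.9889) = -2.37 kJ/mol
ΔG < 0, so the forward reaction is spontaneous (proceeds forward).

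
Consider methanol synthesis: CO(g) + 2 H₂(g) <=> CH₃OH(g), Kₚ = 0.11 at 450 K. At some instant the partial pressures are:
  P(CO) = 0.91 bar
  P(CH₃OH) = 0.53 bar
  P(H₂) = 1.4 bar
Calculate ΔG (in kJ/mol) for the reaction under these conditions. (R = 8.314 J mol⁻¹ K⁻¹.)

ΔG = 3.72 kJ/mol

Qₚ = P(CH₃OH) / (P(CO)·P(H₂)²) = (0.53) / ((0.91)·(1.4)²) = 0.297
ΔG = RT ln(Qₚ/Kₚ) = (8.314 J mol⁻¹ K⁻¹)(450 K) × ln(0.297/0.11)
   = (3.741 kJ/mol)(0.9933) = 3.72 kJ/mol
ΔG > 0, so the forward reaction is non-spontaneous (proceeds in reverse).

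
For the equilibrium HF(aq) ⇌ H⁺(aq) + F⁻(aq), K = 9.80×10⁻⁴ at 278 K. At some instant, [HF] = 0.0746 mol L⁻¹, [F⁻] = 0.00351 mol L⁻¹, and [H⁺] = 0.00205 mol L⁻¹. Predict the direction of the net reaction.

Q = [H⁺]·[F⁻] / [HF] = (0.00205)·(0.00351) / (0.0746) = 9.65×10⁻⁵
Q = 9.65×10⁻⁵ < K = 9.80×10⁻⁴, so the forward reaction proceeds.

to the right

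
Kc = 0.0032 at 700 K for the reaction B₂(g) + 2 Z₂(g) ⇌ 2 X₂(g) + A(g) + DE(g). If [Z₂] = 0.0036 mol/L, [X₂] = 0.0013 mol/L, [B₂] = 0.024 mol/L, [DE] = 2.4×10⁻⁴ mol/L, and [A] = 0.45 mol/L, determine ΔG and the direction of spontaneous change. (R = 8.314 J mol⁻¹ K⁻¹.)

ΔG = -9.87 kJ/mol; the forward reaction is spontaneous

Qc = [X₂]²·[A]·[DE] / ([B₂]·[Z₂]²) = (0.0013)²·(0.45)·(2.4×10⁻⁴) / ((0.024)·(0.0036)²) = 5.87×10⁻⁴
ΔG = RT ln(Qc/Kc) = (8.314 J mol⁻¹ K⁻¹)(700 K) × ln(5.87×10⁻⁴/0.0032)
   = (5.820 kJ/mol)(-1.696) = -9.87 kJ/mol
ΔG < 0, so the forward reaction is spontaneous (proceeds forward).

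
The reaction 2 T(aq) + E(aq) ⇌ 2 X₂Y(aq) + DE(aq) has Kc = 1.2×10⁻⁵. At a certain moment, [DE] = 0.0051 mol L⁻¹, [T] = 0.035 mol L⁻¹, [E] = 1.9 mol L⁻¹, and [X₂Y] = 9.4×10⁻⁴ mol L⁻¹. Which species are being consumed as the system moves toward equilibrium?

Qc = [X₂Y]²·[DE] / ([T]²·[E]) = (9.4×10⁻⁴)²·(0.0051) / ((0.035)²·(1.9)) = 1.9×10⁻⁶
Qc = 1.9×10⁻⁶ < Kc = 1.2×10⁻⁵: net forward reaction.

T, E (reactants)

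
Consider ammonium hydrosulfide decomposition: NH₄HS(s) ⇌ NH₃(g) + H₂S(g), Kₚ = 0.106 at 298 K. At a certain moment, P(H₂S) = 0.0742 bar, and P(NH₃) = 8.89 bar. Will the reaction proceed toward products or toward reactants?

toward reactants

(NH₄HS is a pure solid — omitted from Qₚ.)
Qₚ = P(NH₃)·P(H₂S) = (8.89)·(0.0742) = 0.660
Qₚ = 0.660 > Kₚ = 0.106, so the reverse reaction proceeds.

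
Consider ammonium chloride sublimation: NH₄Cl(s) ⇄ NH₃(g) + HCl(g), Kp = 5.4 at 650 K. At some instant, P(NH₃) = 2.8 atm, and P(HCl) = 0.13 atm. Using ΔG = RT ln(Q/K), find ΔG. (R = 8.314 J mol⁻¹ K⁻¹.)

ΔG = -14.6 kJ/mol

(NH₄Cl is a pure solid — omitted from Qp.)
Qp = P(NH₃)·P(HCl) = (2.8)·(0.13) = 0.364
ΔG = RT ln(Qp/Kp) = (8.314 J mol⁻¹ K⁻¹)(650 K) × ln(0.364/5.4)
   = (5.404 kJ/mol)(-2.697) = -14.6 kJ/mol
ΔG < 0, so the forward reaction is spontaneous (proceeds forward).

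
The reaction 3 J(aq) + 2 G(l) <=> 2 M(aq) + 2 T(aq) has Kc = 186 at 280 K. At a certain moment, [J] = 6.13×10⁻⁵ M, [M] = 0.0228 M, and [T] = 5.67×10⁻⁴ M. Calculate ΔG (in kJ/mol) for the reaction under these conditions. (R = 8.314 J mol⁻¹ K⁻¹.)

ΔG = 3.17 kJ/mol

(G is a pure liquid — omitted from Qc.)
Qc = [M]²·[T]² / [J]³ = (0.0228)²·(5.67×10⁻⁴)² / (6.13×10⁻⁵)³ = 726
ΔG = RT ln(Qc/Kc) = (8.314 J mol⁻¹ K⁻¹)(280 K) × ln(726/186)
   = (2.328 kJ/mol)(1.362) = 3.17 kJ/mol
ΔG > 0, so the forward reaction is non-spontaneous (proceeds in reverse).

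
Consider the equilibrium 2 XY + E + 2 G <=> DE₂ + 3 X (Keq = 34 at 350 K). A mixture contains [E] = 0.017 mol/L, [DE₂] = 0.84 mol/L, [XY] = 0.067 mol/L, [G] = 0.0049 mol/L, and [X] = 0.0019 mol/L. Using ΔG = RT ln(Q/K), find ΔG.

ΔG = -6.93 kJ/mol

Q = [DE₂]·[X]³ / ([XY]²·[E]·[G]²) = (0.84)·(0.0019)³ / ((0.067)²·(0.017)·(0.0049)²) = 3.14
ΔG = RT ln(Q/Keq) = (8.314 J mol⁻¹ K⁻¹)(350 K) × ln(3.14/34)
   = (2.910 kJ/mol)(-2.382) = -6.93 kJ/mol
ΔG < 0, so the forward reaction is spontaneous (proceeds forward).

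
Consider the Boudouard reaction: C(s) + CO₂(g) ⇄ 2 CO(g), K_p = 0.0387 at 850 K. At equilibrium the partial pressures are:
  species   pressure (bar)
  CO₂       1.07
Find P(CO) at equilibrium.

(C is a pure solid — omitted from K_p.)
At equilibrium, K_p = P(CO)² / P(CO₂) = 0.0387.
(P(CO))² / (1.07) = 0.0387
P(CO)² = 0.0414 ⇒ P(CO) = 0.203 bar

P(CO) = 0.203 bar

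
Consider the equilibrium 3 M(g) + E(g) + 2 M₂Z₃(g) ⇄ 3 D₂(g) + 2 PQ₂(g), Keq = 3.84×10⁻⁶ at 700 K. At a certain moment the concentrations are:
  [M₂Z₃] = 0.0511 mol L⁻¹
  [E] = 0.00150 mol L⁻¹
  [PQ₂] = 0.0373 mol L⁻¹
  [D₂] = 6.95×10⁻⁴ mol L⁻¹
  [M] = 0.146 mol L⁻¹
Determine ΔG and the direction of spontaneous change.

ΔG = 13.4 kJ/mol; the forward reaction is non-spontaneous

Q = [D₂]³·[PQ₂]² / ([M]³·[E]·[M₂Z₃]²) = (6.95×10⁻⁴)³·(0.0373)² / ((0.146)³·(0.00150)·(0.0511)²) = 3.83×10⁻⁵
ΔG = RT ln(Q/Keq) = (8.314 J mol⁻¹ K⁻¹)(700 K) × ln(3.83×10⁻⁵/3.84×10⁻⁶)
   = (5.820 kJ/mol)(2.300) = 13.4 kJ/mol
ΔG > 0, so the forward reaction is non-spontaneous (proceeds in reverse).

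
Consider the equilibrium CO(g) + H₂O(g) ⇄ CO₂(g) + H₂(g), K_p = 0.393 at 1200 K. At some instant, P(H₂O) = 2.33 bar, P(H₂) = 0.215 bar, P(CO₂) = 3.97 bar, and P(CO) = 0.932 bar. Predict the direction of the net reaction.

Q_p = P(CO₂)·P(H₂) / (P(CO)·P(H₂O)) = (3.97)·(0.215) / ((0.932)·(2.33)) = 0.393
Q_p = 0.393 = K_p, so the system is already at equilibrium.

at equilibrium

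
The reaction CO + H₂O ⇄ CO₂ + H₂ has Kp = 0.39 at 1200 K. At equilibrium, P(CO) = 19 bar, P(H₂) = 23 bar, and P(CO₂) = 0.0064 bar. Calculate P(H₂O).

P(H₂O) = 0.020 bar

At equilibrium, Kp = P(CO₂)·P(H₂) / (P(CO)·P(H₂O)) = 0.39.
(0.0064)·(23) / ((19)·(P(H₂O))) = 0.39
P(H₂O) = 0.0199 = 0.020 bar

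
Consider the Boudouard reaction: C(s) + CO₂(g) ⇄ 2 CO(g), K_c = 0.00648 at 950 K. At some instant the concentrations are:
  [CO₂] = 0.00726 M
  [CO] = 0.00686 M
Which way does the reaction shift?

(C is a pure solid — omitted from Q_c.)
Q_c = [CO]² / [CO₂] = (0.00686)² / (0.00726) = 0.00648
Q_c = 0.00648 = K_c, so the system is already at equilibrium.

no net change (already at equilibrium)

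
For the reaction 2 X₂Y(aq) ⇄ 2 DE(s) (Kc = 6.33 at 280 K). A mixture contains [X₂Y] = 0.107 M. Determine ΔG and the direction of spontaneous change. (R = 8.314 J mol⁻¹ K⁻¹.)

(DE is a pure solid — omitted from Qc.)
Qc = 1 / [X₂Y]² = 1 / (0.107)² = 87.3
ΔG = RT ln(Qc/Kc) = (8.314 J mol⁻¹ K⁻¹)(280 K) × ln(87.3/6.33)
   = (2.328 kJ/mol)(2.624) = 6.11 kJ/mol
ΔG > 0, so the forward reaction is non-spontaneous (proceeds in reverse).

ΔG = 6.11 kJ/mol; the forward reaction is non-spontaneous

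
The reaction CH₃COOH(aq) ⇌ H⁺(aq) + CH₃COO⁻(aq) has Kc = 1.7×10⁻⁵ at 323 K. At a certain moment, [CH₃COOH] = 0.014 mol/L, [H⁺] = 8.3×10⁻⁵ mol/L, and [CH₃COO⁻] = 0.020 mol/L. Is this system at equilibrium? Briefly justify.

Qc = [H⁺]·[CH₃COO⁻] / [CH₃COOH] = (8.3×10⁻⁵)·(0.020) / (0.014) = 1.2×10⁻⁴
Qc = 1.2×10⁻⁴ > Kc = 1.7×10⁻⁵: net reverse reaction.

no; Q > K, reaction proceeds in reverse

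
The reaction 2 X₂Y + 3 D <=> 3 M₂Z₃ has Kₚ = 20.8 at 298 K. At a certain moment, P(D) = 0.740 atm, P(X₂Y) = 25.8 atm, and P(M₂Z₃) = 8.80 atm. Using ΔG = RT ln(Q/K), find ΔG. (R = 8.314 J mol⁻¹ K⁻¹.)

ΔG = -5.22 kJ/mol

Qₚ = P(M₂Z₃)³ / (P(X₂Y)²·P(D)³) = (8.80)³ / ((25.8)²·(0.740)³) = 2.53
ΔG = RT ln(Qₚ/Kₚ) = (8.314 J mol⁻¹ K⁻¹)(298 K) × ln(2.53/20.8)
   = (2.478 kJ/mol)(-2.107) = -5.22 kJ/mol
ΔG < 0, so the forward reaction is spontaneous (proceeds forward).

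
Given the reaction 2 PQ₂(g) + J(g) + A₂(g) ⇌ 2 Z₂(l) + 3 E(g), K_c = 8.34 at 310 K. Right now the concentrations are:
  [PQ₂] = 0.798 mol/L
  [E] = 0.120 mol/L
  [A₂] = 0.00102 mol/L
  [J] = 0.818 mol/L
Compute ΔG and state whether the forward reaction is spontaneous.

(Z₂ is a pure liquid — omitted from Q_c.)
Q_c = [E]³ / ([PQ₂]²·[J]·[A₂]) = (0.120)³ / ((0.798)²·(0.818)·(0.00102)) = 3.25
ΔG = RT ln(Q_c/K_c) = (8.314 J mol⁻¹ K⁻¹)(310 K) × ln(3.25/8.34)
   = (2.577 kJ/mol)(-0.9424) = -2.43 kJ/mol
ΔG < 0, so the forward reaction is spontaneous (proceeds forward).

ΔG = -2.43 kJ/mol; the forward reaction is spontaneous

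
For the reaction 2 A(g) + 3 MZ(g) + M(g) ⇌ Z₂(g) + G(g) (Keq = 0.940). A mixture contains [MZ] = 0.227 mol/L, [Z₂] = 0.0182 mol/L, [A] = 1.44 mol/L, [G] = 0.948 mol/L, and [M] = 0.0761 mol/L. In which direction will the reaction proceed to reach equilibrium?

Q = [Z₂]·[G] / ([A]²·[MZ]³·[M]) = (0.0182)·(0.948) / ((1.44)²·(0.227)³·(0.0761)) = 9.35
Q = 9.35 > Keq = 0.940, so the reverse reaction proceeds.

in the reverse direction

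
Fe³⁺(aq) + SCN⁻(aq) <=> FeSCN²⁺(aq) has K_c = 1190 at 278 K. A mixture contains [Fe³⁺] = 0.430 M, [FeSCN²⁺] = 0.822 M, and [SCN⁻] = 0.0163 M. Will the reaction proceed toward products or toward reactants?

toward products

Q_c = [FeSCN²⁺] / ([Fe³⁺]·[SCN⁻]) = (0.822) / ((0.430)·(0.0163)) = 117
Q_c = 117 < K_c = 1190, so the forward reaction proceeds.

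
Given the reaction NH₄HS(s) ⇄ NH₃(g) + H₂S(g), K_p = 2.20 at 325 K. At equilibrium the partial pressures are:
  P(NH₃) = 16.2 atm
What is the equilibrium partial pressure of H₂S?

P(H₂S) = 0.136 atm

(NH₄HS is a pure solid — omitted from K_p.)
At equilibrium, K_p = P(NH₃)·P(H₂S) = 2.20.
(16.2)·(P(H₂S)) = 2.20
P(H₂S) = 0.136 atm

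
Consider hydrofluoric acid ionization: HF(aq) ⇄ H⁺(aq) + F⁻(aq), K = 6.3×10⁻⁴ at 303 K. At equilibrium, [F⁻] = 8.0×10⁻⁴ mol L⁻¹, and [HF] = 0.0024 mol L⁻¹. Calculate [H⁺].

[H⁺] = 0.0019 mol L⁻¹

At equilibrium, K = [H⁺]·[F⁻] / [HF] = 6.3×10⁻⁴.
([H⁺])·(8.0×10⁻⁴) / (0.0024) = 6.3×10⁻⁴
[H⁺] = 0.00189 = 0.0019 mol L⁻¹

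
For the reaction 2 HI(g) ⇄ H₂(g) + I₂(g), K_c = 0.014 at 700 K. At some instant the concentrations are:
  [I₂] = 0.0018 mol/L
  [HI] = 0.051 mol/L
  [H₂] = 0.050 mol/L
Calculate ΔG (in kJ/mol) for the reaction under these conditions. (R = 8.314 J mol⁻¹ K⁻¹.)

Q_c = [H₂]·[I₂] / [HI]² = (0.050)·(0.0018) / (0.051)² = 0.0346
ΔG = RT ln(Q_c/K_c) = (8.314 J mol⁻¹ K⁻¹)(700 K) × ln(0.0346/0.014)
   = (5.820 kJ/mol)(0.9048) = 5.27 kJ/mol
ΔG > 0, so the forward reaction is non-spontaneous (proceeds in reverse).

ΔG = 5.27 kJ/mol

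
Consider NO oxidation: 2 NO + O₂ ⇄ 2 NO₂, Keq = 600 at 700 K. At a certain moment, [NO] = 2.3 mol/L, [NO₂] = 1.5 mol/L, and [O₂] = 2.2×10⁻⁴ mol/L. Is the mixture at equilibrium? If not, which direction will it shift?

Q = [NO₂]² / ([NO]²·[O₂]) = (1.5)² / ((2.3)²·(2.2×10⁻⁴)) = 1900
Q = 1900 > Keq = 600: net reverse reaction.

no; Q > K, reaction proceeds in reverse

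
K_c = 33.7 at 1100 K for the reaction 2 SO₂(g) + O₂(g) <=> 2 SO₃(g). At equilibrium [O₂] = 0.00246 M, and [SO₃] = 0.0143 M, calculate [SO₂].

[SO₂] = 0.0497 M

At equilibrium, K_c = [SO₃]² / ([SO₂]²·[O₂]) = 33.7.
(0.0143)² / (([SO₂])²·(0.00246)) = 33.7
[SO₂]² = 0.00247 ⇒ [SO₂] = 0.0497 M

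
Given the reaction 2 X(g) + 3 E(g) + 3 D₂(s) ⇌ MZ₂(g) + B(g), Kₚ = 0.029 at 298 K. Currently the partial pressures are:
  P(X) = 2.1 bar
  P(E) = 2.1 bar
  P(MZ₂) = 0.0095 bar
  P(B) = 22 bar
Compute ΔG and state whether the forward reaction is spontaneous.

ΔG = -4.30 kJ/mol; the forward reaction is spontaneous

(D₂ is a pure solid — omitted from Qₚ.)
Qₚ = P(MZ₂)·P(B) / (P(X)²·P(E)³) = (0.0095)·(22) / ((2.1)²·(2.1)³) = 0.00512
ΔG = RT ln(Qₚ/Kₚ) = (8.314 J mol⁻¹ K⁻¹)(298 K) × ln(0.00512/0.029)
   = (2.478 kJ/mol)(-1.734) = -4.30 kJ/mol
ΔG < 0, so the forward reaction is spontaneous (proceeds forward).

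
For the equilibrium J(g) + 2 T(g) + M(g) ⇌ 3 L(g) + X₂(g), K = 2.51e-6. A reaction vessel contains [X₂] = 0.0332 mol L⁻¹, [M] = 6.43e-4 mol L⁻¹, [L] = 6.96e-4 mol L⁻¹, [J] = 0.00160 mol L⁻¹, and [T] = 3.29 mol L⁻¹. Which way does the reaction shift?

Q = [L]³·[X₂] / ([J]·[T]²·[M]) = (6.96e-4)³·(0.0332) / ((0.00160)·(3.29)²·(6.43e-4)) = 1.01e-6
Q = 1.01e-6 < K = 2.51e-6, so the forward reaction proceeds.

in the forward direction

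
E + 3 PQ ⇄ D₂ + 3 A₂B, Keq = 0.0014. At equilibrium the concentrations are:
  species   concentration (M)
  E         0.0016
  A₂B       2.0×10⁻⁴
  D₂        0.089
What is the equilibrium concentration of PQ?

[PQ] = 0.0068 M

At equilibrium, Keq = [D₂]·[A₂B]³ / ([E]·[PQ]³) = 0.0014.
(0.089)·(2.0×10⁻⁴)³ / ((0.0016)·([PQ])³) = 0.0014
[PQ]³ = 3.18×10⁻⁷ ⇒ [PQ] = 0.0068 M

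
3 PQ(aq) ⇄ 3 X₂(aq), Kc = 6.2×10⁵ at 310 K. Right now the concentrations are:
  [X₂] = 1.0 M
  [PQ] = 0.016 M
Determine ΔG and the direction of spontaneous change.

Qc = [X₂]³ / [PQ]³ = (1.0)³ / (0.016)³ = 2.44×10⁵
ΔG = RT ln(Qc/Kc) = (8.314 J mol⁻¹ K⁻¹)(310 K) × ln(2.44×10⁵/6.2×10⁵)
   = (2.577 kJ/mol)(-0.9326) = -2.40 kJ/mol
ΔG < 0, so the forward reaction is spontaneous (proceeds forward).

ΔG = -2.40 kJ/mol; the forward reaction is spontaneous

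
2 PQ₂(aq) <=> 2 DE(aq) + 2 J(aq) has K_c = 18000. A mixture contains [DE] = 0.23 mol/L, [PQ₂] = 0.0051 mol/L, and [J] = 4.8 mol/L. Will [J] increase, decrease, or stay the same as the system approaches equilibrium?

Q_c = [DE]²·[J]² / [PQ₂]² = (0.23)²·(4.8)² / (0.0051)² = 47000
Q_c = 47000 > K_c = 18000: net reverse reaction.
J is a product, so it decreases.

decrease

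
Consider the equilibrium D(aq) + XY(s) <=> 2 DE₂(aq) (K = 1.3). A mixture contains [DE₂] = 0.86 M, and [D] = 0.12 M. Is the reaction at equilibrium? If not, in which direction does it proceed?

(XY is a pure solid — omitted from Q.)
Q = [DE₂]² / [D] = (0.86)² / (0.12) = 6.2
Q = 6.2 > K = 1.3, so the reverse reaction proceeds.

to the left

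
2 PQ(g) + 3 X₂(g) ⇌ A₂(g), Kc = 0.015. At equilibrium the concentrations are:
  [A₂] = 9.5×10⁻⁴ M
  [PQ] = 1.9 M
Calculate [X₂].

At equilibrium, Kc = [A₂] / ([PQ]²·[X₂]³) = 0.015.
(9.5×10⁻⁴) / ((1.9)²·([X₂])³) = 0.015
[X₂]³ = 0.0175 ⇒ [X₂] = 0.26 M

[X₂] = 0.26 M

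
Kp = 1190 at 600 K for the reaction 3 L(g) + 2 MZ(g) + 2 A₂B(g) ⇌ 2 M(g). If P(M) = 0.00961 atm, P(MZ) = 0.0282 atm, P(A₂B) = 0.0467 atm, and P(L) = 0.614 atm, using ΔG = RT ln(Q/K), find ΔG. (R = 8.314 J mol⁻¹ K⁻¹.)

ΔG = -8.20 kJ/mol

Qp = P(M)² / (P(L)³·P(MZ)²·P(A₂B)²) = (0.00961)² / ((0.614)³·(0.0282)²·(0.0467)²) = 230
ΔG = RT ln(Qp/Kp) = (8.314 J mol⁻¹ K⁻¹)(600 K) × ln(230/1190)
   = (4.988 kJ/mol)(-1.644) = -8.20 kJ/mol
ΔG < 0, so the forward reaction is spontaneous (proceeds forward).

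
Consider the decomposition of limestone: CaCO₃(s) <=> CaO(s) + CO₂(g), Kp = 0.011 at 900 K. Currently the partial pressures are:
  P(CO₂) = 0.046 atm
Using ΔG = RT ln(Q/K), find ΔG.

(CaCO₃, CaO are pure solids — omitted from Qp.)
Qp = P(CO₂) = 0.0460
ΔG = RT ln(Qp/Kp) = (8.314 J mol⁻¹ K⁻¹)(900 K) × ln(0.0460/0.011)
   = (7.483 kJ/mol)(1.431) = 10.7 kJ/mol
ΔG > 0, so the forward reaction is non-spontaneous (proceeds in reverse).

ΔG = 10.7 kJ/mol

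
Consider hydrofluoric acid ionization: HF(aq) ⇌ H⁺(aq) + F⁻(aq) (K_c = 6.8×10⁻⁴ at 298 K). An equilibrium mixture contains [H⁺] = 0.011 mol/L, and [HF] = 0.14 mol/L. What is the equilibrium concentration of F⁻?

At equilibrium, K_c = [H⁺]·[F⁻] / [HF] = 6.8×10⁻⁴.
(0.011)·([F⁻]) / (0.14) = 6.8×10⁻⁴
[F⁻] = 0.00865 = 0.0087 mol/L

[F⁻] = 0.0087 mol/L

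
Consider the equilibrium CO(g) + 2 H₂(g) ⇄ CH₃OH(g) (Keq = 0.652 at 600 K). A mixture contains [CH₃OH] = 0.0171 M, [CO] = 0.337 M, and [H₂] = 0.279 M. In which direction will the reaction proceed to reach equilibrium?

no net change (already at equilibrium)

Q = [CH₃OH] / ([CO]·[H₂]²) = (0.0171) / ((0.337)·(0.279)²) = 0.652
Q = 0.652 = Keq, so the system is already at equilibrium.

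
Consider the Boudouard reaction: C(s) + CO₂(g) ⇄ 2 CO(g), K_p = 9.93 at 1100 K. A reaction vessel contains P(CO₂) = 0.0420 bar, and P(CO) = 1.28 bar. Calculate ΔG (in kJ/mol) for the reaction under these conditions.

(C is a pure solid — omitted from Q_p.)
Q_p = P(CO)² / P(CO₂) = (1.28)² / (0.0420) = 39.0
ΔG = RT ln(Q_p/K_p) = (8.314 J mol⁻¹ K⁻¹)(1100 K) × ln(39.0/9.93)
   = (9.145 kJ/mol)(1.368) = 12.5 kJ/mol
ΔG > 0, so the forward reaction is non-spontaneous (proceeds in reverse).

ΔG = 12.5 kJ/mol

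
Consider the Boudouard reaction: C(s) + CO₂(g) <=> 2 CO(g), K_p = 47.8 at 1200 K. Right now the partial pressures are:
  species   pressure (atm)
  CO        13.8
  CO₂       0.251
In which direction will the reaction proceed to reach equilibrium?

(C is a pure solid — omitted from Q_p.)
Q_p = P(CO)² / P(CO₂) = (13.8)² / (0.251) = 759
Q_p = 759 > K_p = 47.8, so the reverse reaction proceeds.

to the left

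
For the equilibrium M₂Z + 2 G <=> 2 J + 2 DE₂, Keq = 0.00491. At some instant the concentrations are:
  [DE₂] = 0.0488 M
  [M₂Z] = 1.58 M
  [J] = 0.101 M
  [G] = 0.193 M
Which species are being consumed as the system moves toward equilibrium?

Q = [J]²·[DE₂]² / ([M₂Z]·[G]²) = (0.101)²·(0.0488)² / ((1.58)·(0.193)²) = 4.13×10⁻⁴
Q = 4.13×10⁻⁴ < Keq = 0.00491: net forward reaction.

M₂Z, G (reactants)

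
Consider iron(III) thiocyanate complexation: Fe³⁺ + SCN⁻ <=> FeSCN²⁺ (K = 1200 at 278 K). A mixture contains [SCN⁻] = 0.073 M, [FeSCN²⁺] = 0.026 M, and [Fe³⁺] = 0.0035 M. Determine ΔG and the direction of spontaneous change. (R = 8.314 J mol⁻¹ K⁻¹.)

Q = [FeSCN²⁺] / ([Fe³⁺]·[SCN⁻]) = (0.026) / ((0.0035)·(0.073)) = 102
ΔG = RT ln(Q/K) = (8.314 J mol⁻¹ K⁻¹)(278 K) × ln(102/1200)
   = (2.311 kJ/mol)(-2.465) = -5.70 kJ/mol
ΔG < 0, so the forward reaction is spontaneous (proceeds forward).

ΔG = -5.70 kJ/mol; the forward reaction is spontaneous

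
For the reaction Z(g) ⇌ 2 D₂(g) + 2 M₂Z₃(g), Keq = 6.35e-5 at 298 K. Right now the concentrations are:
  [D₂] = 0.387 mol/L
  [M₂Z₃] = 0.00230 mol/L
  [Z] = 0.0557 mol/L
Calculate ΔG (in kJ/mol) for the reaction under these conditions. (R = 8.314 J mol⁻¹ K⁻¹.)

Q = [D₂]²·[M₂Z₃]² / [Z] = (0.387)²·(0.00230)² / (0.0557) = 1.42e-5
ΔG = RT ln(Q/Keq) = (8.314 J mol⁻¹ K⁻¹)(298 K) × ln(1.42e-5/6.35e-5)
   = (2.478 kJ/mol)(-1.498) = -3.71 kJ/mol
ΔG < 0, so the forward reaction is spontaneous (proceeds forward).

ΔG = -3.71 kJ/mol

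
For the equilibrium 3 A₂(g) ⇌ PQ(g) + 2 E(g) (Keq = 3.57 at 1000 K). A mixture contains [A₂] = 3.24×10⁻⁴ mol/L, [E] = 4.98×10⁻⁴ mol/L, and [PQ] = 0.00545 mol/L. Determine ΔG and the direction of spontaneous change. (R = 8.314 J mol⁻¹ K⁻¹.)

Q = [PQ]·[E]² / [A₂]³ = (0.00545)·(4.98×10⁻⁴)² / (3.24×10⁻⁴)³ = 39.7
ΔG = RT ln(Q/Keq) = (8.314 J mol⁻¹ K⁻¹)(1000 K) × ln(39.7/3.57)
   = (8.314 kJ/mol)(2.409) = 20.0 kJ/mol
ΔG > 0, so the forward reaction is non-spontaneous (proceeds in reverse).

ΔG = 20.0 kJ/mol; the forward reaction is non-spontaneous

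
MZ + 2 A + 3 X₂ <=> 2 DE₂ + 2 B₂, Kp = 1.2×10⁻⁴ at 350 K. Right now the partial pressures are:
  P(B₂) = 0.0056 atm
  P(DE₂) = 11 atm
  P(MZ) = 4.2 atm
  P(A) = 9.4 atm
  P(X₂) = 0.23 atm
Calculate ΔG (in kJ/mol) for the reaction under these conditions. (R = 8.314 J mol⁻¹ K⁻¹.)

ΔG = 5.66 kJ/mol

Qp = P(DE₂)²·P(B₂)² / (P(MZ)·P(A)²·P(X₂)³) = (11)²·(0.0056)² / ((4.2)·(9.4)²·(0.23)³) = 8.40×10⁻⁴
ΔG = RT ln(Qp/Kp) = (8.314 J mol⁻¹ K⁻¹)(350 K) × ln(8.40×10⁻⁴/1.2×10⁻⁴)
   = (2.910 kJ/mol)(1.946) = 5.66 kJ/mol
ΔG > 0, so the forward reaction is non-spontaneous (proceeds in reverse).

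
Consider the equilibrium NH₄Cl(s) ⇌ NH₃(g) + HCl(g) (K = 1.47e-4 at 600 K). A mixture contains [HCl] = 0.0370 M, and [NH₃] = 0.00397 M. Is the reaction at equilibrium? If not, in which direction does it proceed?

(NH₄Cl is a pure solid — omitted from Q.)
Q = [NH₃]·[HCl] = (0.00397)·(0.0370) = 1.47e-4
Q = 1.47e-4 = K, so the system is already at equilibrium.

at equilibrium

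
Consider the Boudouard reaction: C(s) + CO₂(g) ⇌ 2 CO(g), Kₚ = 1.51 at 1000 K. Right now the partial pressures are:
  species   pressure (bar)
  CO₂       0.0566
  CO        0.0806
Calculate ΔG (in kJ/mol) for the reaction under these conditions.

(C is a pure solid — omitted from Qₚ.)
Qₚ = P(CO)² / P(CO₂) = (0.0806)² / (0.0566) = 0.115
ΔG = RT ln(Qₚ/Kₚ) = (8.314 J mol⁻¹ K⁻¹)(1000 K) × ln(0.115/1.51)
   = (8.314 kJ/mol)(-2.575) = -21.4 kJ/mol
ΔG < 0, so the forward reaction is spontaneous (proceeds forward).

ΔG = -21.4 kJ/mol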